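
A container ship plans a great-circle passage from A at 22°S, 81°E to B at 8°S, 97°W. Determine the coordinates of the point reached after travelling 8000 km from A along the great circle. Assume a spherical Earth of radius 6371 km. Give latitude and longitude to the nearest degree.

≈ 85°S, 55°W

Convert each endpoint to a unit vector on the sphere (x = cos φ cos λ, y = cos φ sin λ, z = sin φ).
The central angle between the endpoints is δ = arccos(p₁·p₂) ≈ 2.617 rad (149.9°). The total great-circle distance is δ·R ≈ 2.617 × 6371 ≈ 16672 km, so the target fraction is f = 8000/16672 ≈ 0.480.
Interpolate at f ≈ 0.480 with slerp weights a = sin((1−f)δ)/sin δ ≈ 1.952, b = sin(fδ)/sin δ ≈ 1.898.
p = a·p₁ + b·p₂ ≈ (0.054, -0.077, -0.996); φ = arcsin(p_z) ≈ -84.58°, λ = atan2(p_y, p_x) ≈ -55.02°.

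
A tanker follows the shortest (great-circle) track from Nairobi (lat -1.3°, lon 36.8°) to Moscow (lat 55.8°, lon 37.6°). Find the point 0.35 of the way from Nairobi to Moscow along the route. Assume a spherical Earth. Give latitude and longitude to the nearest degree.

Convert each endpoint to a unit vector on the sphere (x = cos φ cos λ, y = cos φ sin λ, z = sin φ).
The central angle between the endpoints is δ = arccos(p₁·p₂) ≈ 0.997 rad (57.1°).
Interpolate at f = 0.35 with slerp weights a = sin((1−f)δ)/sin δ ≈ 0.719, b = sin(fδ)/sin δ ≈ 0.407.
p = a·p₁ + b·p₂ ≈ (0.757, 0.570, 0.320); φ = arcsin(p_z) ≈ 18.69°, λ = atan2(p_y, p_x) ≈ 36.99°.

≈ lat 19°, lon 37°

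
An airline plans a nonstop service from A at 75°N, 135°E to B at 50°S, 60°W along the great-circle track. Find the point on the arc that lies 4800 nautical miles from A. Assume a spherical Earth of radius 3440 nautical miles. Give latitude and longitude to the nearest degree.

≈ 24°N, 69°W

From cos δ = sin φ₁ sin φ₂ + cos φ₁ cos φ₂ cos Δλ, the central angle is δ ≈ 2.692 rad (154.2°). The total great-circle distance is δ·R ≈ 2.692 × 3440 ≈ 9261 nmi, so the target fraction is f = 4800/9261 ≈ 0.518.
Interpolate at f ≈ 0.518 with slerp weights a = sin((1−f)δ)/sin δ ≈ 2.215, b = sin(fδ)/sin δ ≈ 2.266.
p = a·p₁ + b·p₂ ≈ (0.323, -0.856, 0.404); φ = arcsin(p_z) ≈ 23.83°, λ = atan2(p_y, p_x) ≈ -69.34°.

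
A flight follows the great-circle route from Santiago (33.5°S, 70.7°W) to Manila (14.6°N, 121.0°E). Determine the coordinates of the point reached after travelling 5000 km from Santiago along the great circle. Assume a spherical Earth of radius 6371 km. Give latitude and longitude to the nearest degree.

≈ 63°S, 126°W

The haversine formula gives a central angle δ ≈ 2.763 rad (158.3°) between the endpoints. The total great-circle distance is δ·R ≈ 2.763 × 6371 ≈ 17605 km, so the target fraction is f = 5000/17605 ≈ 0.284.
Interpolate at f ≈ 0.284 with slerp weights a = sin((1−f)δ)/sin δ ≈ 2.486, b = sin(fδ)/sin δ ≈ 1.914.
p = a·p₁ + b·p₂ ≈ (-0.269, -0.369, -0.890); φ = arcsin(p_z) ≈ -62.84°, λ = atan2(p_y, p_x) ≈ -126.05°.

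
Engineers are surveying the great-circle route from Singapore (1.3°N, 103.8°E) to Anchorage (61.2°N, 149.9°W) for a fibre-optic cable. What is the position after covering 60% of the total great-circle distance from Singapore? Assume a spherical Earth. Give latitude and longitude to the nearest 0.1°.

Convert each endpoint to a unit vector on the sphere (x = cos φ cos λ, y = cos φ sin λ, z = sin φ).
The central angle between the endpoints is δ = arccos(p₁·p₂) ≈ 1.686 rad (96.6°).
Interpolate at f = 0.60 with slerp weights a = sin((1−f)δ)/sin δ ≈ 0.629, b = sin(fδ)/sin δ ≈ 0.853.
p = a·p₁ + b·p₂ ≈ (-0.506, 0.404, 0.762); φ = arcsin(p_z) ≈ 49.66°, λ = atan2(p_y, p_x) ≈ 141.36°.

≈ (49.7°N, 141.4°E)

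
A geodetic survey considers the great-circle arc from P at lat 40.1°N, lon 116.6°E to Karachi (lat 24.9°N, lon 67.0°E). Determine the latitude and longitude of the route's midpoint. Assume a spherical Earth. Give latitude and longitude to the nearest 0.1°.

Convert each endpoint to a unit vector on the sphere (x = cos φ cos λ, y = cos φ sin λ, z = sin φ).
The central angle between the endpoints is δ = arccos(p₁·p₂) ≈ 0.766 rad (43.9°).
Interpolate at f = 1/2 with slerp weights a = sin((1−f)δ)/sin δ ≈ 0.539, b = sin(fδ)/sin δ ≈ 0.539.
p = a·p₁ + b·p₂ ≈ (0.006, 0.819, 0.574); φ = arcsin(p_z) ≈ 35.04°, λ = atan2(p_y, p_x) ≈ 89.55°.

≈ lat 35.0°N, lon 89.6°E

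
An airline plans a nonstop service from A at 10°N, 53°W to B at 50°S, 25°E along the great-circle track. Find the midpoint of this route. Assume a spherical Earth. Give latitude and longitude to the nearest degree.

≈ 25°S, 24°W

Convert each endpoint to a unit vector on the sphere (x = cos φ cos λ, y = cos φ sin λ, z = sin φ).
The central angle between the endpoints is δ = arccos(p₁·p₂) ≈ 1.572 rad (90.1°).
Interpolate at f = 1/2 with slerp weights a = sin((1−f)δ)/sin δ ≈ 0.708, b = sin(fδ)/sin δ ≈ 0.708.
p = a·p₁ + b·p₂ ≈ (0.832, -0.364, -0.419); φ = arcsin(p_z) ≈ -24.78°, λ = atan2(p_y, p_x) ≈ -23.66°.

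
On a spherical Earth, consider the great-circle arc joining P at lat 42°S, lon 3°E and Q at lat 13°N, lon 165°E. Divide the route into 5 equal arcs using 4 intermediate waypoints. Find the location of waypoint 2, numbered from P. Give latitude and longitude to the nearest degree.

≈ lat 61°S, lon 104°E

Write both endpoints as unit vectors p₁, p₂ with components (cos φ cos λ, cos φ sin λ, sin φ).
The central angle between the endpoints is δ = arccos(p₁·p₂) ≈ 2.567 rad (147.1°).
Interpolate at f = 2/5 with slerp weights a = sin((1−f)δ)/sin δ ≈ 1.838, b = sin(fδ)/sin δ ≈ 1.573.
p = a·p₁ + b·p₂ ≈ (-0.117, 0.468, -0.876); φ = arcsin(p_z) ≈ -61.15°, λ = atan2(p_y, p_x) ≈ 103.99°.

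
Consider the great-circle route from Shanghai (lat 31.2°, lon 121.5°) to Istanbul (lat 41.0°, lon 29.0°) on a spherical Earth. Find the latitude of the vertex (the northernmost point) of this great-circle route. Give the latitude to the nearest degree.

The great circle lies in the plane with unit normal n̂ = (p₁ × p₂)/|p₁ × p₂|.
Here n̂_z ≈ -0.679; the vertex latitude is φ_max = arccos|n̂_z| ≈ 47.3°.

≈ 47°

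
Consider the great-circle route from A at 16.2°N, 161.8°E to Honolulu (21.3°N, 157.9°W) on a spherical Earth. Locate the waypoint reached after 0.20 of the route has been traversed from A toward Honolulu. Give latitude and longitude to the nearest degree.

≈ 18°N, 170°E

The haversine formula gives a central angle δ ≈ 0.670 rad (38.4°) between the endpoints.
Interpolate at f = 0.20 with slerp weights a = sin((1−f)δ)/sin δ ≈ 0.822, b = sin(fδ)/sin δ ≈ 0.215.
p = a·p₁ + b·p₂ ≈ (-0.936, 0.171, 0.308); φ = arcsin(p_z) ≈ 17.91°, λ = atan2(p_y, p_x) ≈ 169.63°.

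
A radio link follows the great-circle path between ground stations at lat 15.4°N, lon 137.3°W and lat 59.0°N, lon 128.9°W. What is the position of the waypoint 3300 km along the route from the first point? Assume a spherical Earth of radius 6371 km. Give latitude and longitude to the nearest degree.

Convert each endpoint to a unit vector on the sphere (x = cos φ cos λ, y = cos φ sin λ, z = sin φ).
The central angle between the endpoints is δ = arccos(p₁·p₂) ≈ 0.769 rad (44.0°). The total great-circle distance is δ·R ≈ 0.769 × 6371 ≈ 4897 km, so the target fraction is f = 3300/4897 ≈ 0.674.
Interpolate at f ≈ 0.674 with slerp weights a = sin((1−f)δ)/sin δ ≈ 0.357, b = sin(fδ)/sin δ ≈ 0.712.
p = a·p₁ + b·p₂ ≈ (-0.483, -0.519, 0.705); φ = arcsin(p_z) ≈ 44.85°, λ = atan2(p_y, p_x) ≈ -132.97°.

≈ lat 45°N, lon 133°W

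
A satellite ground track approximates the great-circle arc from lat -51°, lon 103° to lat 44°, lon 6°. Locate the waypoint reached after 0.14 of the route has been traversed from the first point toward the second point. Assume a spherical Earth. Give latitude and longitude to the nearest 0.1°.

≈ lat -40.7°, lon 82.1°

Convert each endpoint to a unit vector on the sphere (x = cos φ cos λ, y = cos φ sin λ, z = sin φ).
The central angle between the endpoints is δ = arccos(p₁·p₂) ≈ 2.208 rad (126.5°).
Interpolate at f = 0.14 with slerp weights a = sin((1−f)δ)/sin δ ≈ 1.178, b = sin(fδ)/sin δ ≈ 0.379.
p = a·p₁ + b·p₂ ≈ (0.104, 0.751, -0.652); φ = arcsin(p_z) ≈ -40.72°, λ = atan2(p_y, p_x) ≈ 82.11°.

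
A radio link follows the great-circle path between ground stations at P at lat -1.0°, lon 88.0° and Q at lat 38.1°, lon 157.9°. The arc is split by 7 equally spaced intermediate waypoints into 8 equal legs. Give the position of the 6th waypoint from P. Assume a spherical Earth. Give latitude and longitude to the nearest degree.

≈ lat 32°, lon 136°

The haversine formula gives a central angle δ ≈ 1.308 rad (75.0°) between the endpoints.
Interpolate at f = 6/8 with slerp weights a = sin((1−f)δ)/sin δ ≈ 0.333, b = sin(fδ)/sin δ ≈ 0.861.
p = a·p₁ + b·p₂ ≈ (-0.616, 0.587, 0.525); φ = arcsin(p_z) ≈ 31.68°, λ = atan2(p_y, p_x) ≈ 136.37°.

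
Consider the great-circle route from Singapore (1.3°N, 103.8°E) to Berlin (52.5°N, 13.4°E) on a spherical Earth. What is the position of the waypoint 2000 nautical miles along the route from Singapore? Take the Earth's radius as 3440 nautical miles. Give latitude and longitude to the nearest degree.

Convert each endpoint to a unit vector on the sphere (x = cos φ cos λ, y = cos φ sin λ, z = sin φ).
The central angle between the endpoints is δ = arccos(p₁·p₂) ≈ 1.557 rad (89.2°). The total great-circle distance is δ·R ≈ 1.557 × 3440 ≈ 5356 nmi, so the target fraction is f = 2000/5356 ≈ 0.373.
Interpolate at f ≈ 0.373 with slerp weights a = sin((1−f)δ)/sin δ ≈ 0.828, b = sin(fδ)/sin δ ≈ 0.549.
p = a·p₁ + b·p₂ ≈ (0.128, 0.882, 0.455); φ = arcsin(p_z) ≈ 27.03°, λ = atan2(p_y, p_x) ≈ 81.75°.

≈ 27°N, 82°E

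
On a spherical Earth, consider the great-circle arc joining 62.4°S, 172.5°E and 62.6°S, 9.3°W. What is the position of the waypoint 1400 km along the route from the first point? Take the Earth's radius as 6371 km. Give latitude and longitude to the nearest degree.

≈ 75°S, 173°E

Write both endpoints as unit vectors p₁, p₂ with components (cos φ cos λ, cos φ sin λ, sin φ).
The central angle between the endpoints is δ = arccos(p₁·p₂) ≈ 0.960 rad (55.0°). The total great-circle distance is δ·R ≈ 0.960 × 6371 ≈ 6115 km, so the target fraction is f = 1400/6115 ≈ 0.229.
Interpolate at f ≈ 0.229 with slerp weights a = sin((1−f)δ)/sin δ ≈ 0.823, b = sin(fδ)/sin δ ≈ 0.266.
p = a·p₁ + b·p₂ ≈ (-0.257, 0.030, -0.966); φ = arcsin(p_z) ≈ -74.99°, λ = atan2(p_y, p_x) ≈ 173.35°.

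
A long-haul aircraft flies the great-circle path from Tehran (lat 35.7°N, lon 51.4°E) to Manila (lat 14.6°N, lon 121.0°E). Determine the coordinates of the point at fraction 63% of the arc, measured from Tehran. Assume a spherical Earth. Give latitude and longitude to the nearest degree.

Convert each endpoint to a unit vector on the sphere (x = cos φ cos λ, y = cos φ sin λ, z = sin φ).
The central angle between the endpoints is δ = arccos(p₁·p₂) ≈ 1.136 rad (65.1°).
Interpolate at f = 0.63 with slerp weights a = sin((1−f)δ)/sin δ ≈ 0.450, b = sin(fδ)/sin δ ≈ 0.723.
p = a·p₁ + b·p₂ ≈ (-0.133, 0.886, 0.445); φ = arcsin(p_z) ≈ 26.42°, λ = atan2(p_y, p_x) ≈ 98.52°.

≈ lat 26°N, lon 99°E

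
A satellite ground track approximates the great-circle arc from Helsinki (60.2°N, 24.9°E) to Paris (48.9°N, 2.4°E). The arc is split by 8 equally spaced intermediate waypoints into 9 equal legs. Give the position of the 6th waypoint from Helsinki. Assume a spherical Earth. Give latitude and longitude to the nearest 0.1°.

From cos δ = sin φ₁ sin φ₂ + cos φ₁ cos φ₂ cos Δλ, the central angle is δ ≈ 0.299 rad (17.1°).
Interpolate at f = 6/9 with slerp weights a = sin((1−f)δ)/sin δ ≈ 0.338, b = sin(fδ)/sin δ ≈ 0.672.
p = a·p₁ + b·p₂ ≈ (0.594, 0.089, 0.800); φ = arcsin(p_z) ≈ 53.10°, λ = atan2(p_y, p_x) ≈ 8.54°.

≈ 53.1°N, 8.5°E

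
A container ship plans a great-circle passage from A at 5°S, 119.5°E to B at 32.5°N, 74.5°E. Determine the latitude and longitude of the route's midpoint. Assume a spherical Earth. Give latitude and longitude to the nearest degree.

Write both endpoints as unit vectors p₁, p₂ with components (cos φ cos λ, cos φ sin λ, sin φ).
The central angle between the endpoints is δ = arccos(p₁·p₂) ≈ 0.992 rad (56.8°).
Interpolate at f = 1/2 with slerp weights a = sin((1−f)δ)/sin δ ≈ 0.568, b = sin(fδ)/sin δ ≈ 0.568.
p = a·p₁ + b·p₂ ≈ (-0.151, 0.955, 0.256); φ = arcsin(p_z) ≈ 14.83°, λ = atan2(p_y, p_x) ≈ 98.97°.

≈ 15°N, 99°E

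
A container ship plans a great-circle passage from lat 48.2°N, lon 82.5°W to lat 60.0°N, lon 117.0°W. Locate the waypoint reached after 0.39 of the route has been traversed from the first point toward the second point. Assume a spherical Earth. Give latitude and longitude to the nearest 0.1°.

The haversine formula gives a central angle δ ≈ 0.402 rad (23.0°) between the endpoints.
Interpolate at f = 0.39 with slerp weights a = sin((1−f)δ)/sin δ ≈ 0.620, b = sin(fδ)/sin δ ≈ 0.399.
p = a·p₁ + b·p₂ ≈ (-0.037, -0.588, 0.808); φ = arcsin(p_z) ≈ 53.92°, λ = atan2(p_y, p_x) ≈ -93.56°.

≈ lat 53.9°N, lon 93.6°W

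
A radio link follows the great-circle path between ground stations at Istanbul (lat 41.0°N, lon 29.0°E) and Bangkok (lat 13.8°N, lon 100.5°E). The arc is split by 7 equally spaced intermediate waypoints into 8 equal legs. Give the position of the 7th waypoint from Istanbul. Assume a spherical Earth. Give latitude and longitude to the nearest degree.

≈ lat 19°N, lon 94°E

The haversine formula gives a central angle δ ≈ 1.171 rad (67.1°) between the endpoints.
Interpolate at f = 7/8 with slerp weights a = sin((1−f)δ)/sin δ ≈ 0.158, b = sin(fδ)/sin δ ≈ 0.928.
p = a·p₁ + b·p₂ ≈ (-0.060, 0.944, 0.325); φ = arcsin(p_z) ≈ 18.98°, λ = atan2(p_y, p_x) ≈ 93.62°.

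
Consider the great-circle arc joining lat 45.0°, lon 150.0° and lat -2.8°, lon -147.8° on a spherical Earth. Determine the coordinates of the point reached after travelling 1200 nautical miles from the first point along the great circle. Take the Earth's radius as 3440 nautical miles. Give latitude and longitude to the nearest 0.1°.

Write both endpoints as unit vectors p₁, p₂ with components (cos φ cos λ, cos φ sin λ, sin φ).
The central angle between the endpoints is δ = arccos(p₁·p₂) ≈ 1.271 rad (72.9°). The total great-circle distance is δ·R ≈ 1.271 × 3440 ≈ 4374 nmi, so the target fraction is f = 1200/4374 ≈ 0.274.
Interpolate at f ≈ 0.274 with slerp weights a = sin((1−f)δ)/sin δ ≈ 0.834, b = sin(fδ)/sin δ ≈ 0.358.
p = a·p₁ + b·p₂ ≈ (-0.813, 0.105, 0.572); φ = arcsin(p_z) ≈ 34.92°, λ = atan2(p_y, p_x) ≈ 172.67°.

≈ lat 34.9°, lon 172.7°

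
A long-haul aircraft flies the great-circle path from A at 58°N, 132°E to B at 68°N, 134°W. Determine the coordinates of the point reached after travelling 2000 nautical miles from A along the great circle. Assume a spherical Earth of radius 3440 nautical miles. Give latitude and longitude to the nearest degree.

≈ 71°N, 150°W

Convert each endpoint to a unit vector on the sphere (x = cos φ cos λ, y = cos φ sin λ, z = sin φ).
The central angle between the endpoints is δ = arccos(p₁·p₂) ≈ 0.688 rad (39.4°). The total great-circle distance is δ·R ≈ 0.688 × 3440 ≈ 2367 nmi, so the target fraction is f = 2000/2367 ≈ 0.845.
Interpolate at f ≈ 0.845 with slerp weights a = sin((1−f)δ)/sin δ ≈ 0.168, b = sin(fδ)/sin δ ≈ 0.865.
p = a·p₁ + b·p₂ ≈ (-0.284, -0.167, 0.944); φ = arcsin(p_z) ≈ 70.74°, λ = atan2(p_y, p_x) ≈ -149.59°.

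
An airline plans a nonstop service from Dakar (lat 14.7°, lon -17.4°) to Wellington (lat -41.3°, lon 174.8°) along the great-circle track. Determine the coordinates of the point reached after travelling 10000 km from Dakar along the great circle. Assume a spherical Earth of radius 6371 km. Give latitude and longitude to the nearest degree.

Write both endpoints as unit vectors p₁, p₂ with components (cos φ cos λ, cos φ sin λ, sin φ).
The central angle between the endpoints is δ = arccos(p₁·p₂) ≈ 2.642 rad (151.4°). The total great-circle distance is δ·R ≈ 2.642 × 6371 ≈ 16832 km, so the target fraction is f = 10000/16832 ≈ 0.594.
Interpolate at f ≈ 0.594 with slerp weights a = sin((1−f)δ)/sin δ ≈ 1.833, b = sin(fδ)/sin δ ≈ 2.087.
p = a·p₁ + b·p₂ ≈ (0.130, -0.388, -0.912); φ = arcsin(p_z) ≈ -65.83°, λ = atan2(p_y, p_x) ≈ -71.42°.

≈ lat -66°, lon -71°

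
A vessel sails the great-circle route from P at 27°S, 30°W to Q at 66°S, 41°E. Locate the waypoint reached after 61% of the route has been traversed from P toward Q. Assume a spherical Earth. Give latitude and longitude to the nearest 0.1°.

From cos δ = sin φ₁ sin φ₂ + cos φ₁ cos φ₂ cos Δλ, the central angle is δ ≈ 1.009 rad (57.8°).
Interpolate at f = 0.61 with slerp weights a = sin((1−f)δ)/sin δ ≈ 0.453, b = sin(fδ)/sin δ ≈ 0.682.
p = a·p₁ + b·p₂ ≈ (0.559, -0.020, -0.829); φ = arcsin(p_z) ≈ -55.99°, λ = atan2(p_y, p_x) ≈ -2.03°.

≈ 56.0°S, 2.0°W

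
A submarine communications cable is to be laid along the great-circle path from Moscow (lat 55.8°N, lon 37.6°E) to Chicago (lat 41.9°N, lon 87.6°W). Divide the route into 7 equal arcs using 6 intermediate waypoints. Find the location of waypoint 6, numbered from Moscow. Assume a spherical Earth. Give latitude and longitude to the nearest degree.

Write both endpoints as unit vectors p₁, p₂ with components (cos φ cos λ, cos φ sin λ, sin φ).
The central angle between the endpoints is δ = arccos(p₁·p₂) ≈ 1.254 rad (71.9°).
Interpolate at f = 6/7 with slerp weights a = sin((1−f)δ)/sin δ ≈ 0.188, b = sin(fδ)/sin δ ≈ 0.926.
p = a·p₁ + b·p₂ ≈ (0.112, -0.624, 0.773); φ = arcsin(p_z) ≈ 50.65°, λ = atan2(p_y, p_x) ≈ -79.79°.

≈ lat 51°N, lon 80°W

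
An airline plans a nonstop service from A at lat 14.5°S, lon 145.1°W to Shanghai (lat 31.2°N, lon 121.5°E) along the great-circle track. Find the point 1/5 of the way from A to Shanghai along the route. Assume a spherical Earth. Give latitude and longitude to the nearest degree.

From cos δ = sin φ₁ sin φ₂ + cos φ₁ cos φ₂ cos Δλ, the central angle is δ ≈ 1.751 rad (100.3°).
Interpolate at f = 1/5 with slerp weights a = sin((1−f)δ)/sin δ ≈ 1.002, b = sin(fδ)/sin δ ≈ 0.349.
p = a·p₁ + b·p₂ ≈ (-0.951, -0.301, -0.070); φ = arcsin(p_z) ≈ -4.03°, λ = atan2(p_y, p_x) ≈ -162.46°.

≈ lat 4°S, lon 162°W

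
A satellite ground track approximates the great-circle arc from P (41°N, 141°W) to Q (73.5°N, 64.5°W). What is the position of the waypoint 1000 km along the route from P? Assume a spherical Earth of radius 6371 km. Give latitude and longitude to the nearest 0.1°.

The haversine formula gives a central angle δ ≈ 0.824 rad (47.2°) between the endpoints. The total great-circle distance is δ·R ≈ 0.824 × 6371 ≈ 5252 km, so the target fraction is f = 1000/5252 ≈ 0.190.
Interpolate at f ≈ 0.190 with slerp weights a = sin((1−f)δ)/sin δ ≈ 0.843, b = sin(fδ)/sin δ ≈ 0.213.
p = a·p₁ + b·p₂ ≈ (-0.468, -0.455, 0.757); φ = arcsin(p_z) ≈ 49.23°, λ = atan2(p_y, p_x) ≈ -135.83°.

≈ (49.2°N, 135.8°W)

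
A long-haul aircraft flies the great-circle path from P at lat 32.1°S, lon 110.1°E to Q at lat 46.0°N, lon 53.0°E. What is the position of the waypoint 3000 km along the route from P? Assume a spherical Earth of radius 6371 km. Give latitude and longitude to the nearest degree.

≈ lat 9°S, lon 95°E

Write both endpoints as unit vectors p₁, p₂ with components (cos φ cos λ, cos φ sin λ, sin φ).
The central angle between the endpoints is δ = arccos(p₁·p₂) ≈ 1.633 rad (93.6°). The total great-circle distance is δ·R ≈ 1.633 × 6371 ≈ 10407 km, so the target fraction is f = 3000/10407 ≈ 0.288.
Interpolate at f ≈ 0.288 with slerp weights a = sin((1−f)δ)/sin δ ≈ 0.920, b = sin(fδ)/sin δ ≈ 0.455.
p = a·p₁ + b·p₂ ≈ (-0.078, 0.984, -0.162); φ = arcsin(p_z) ≈ -9.31°, λ = atan2(p_y, p_x) ≈ 94.52°.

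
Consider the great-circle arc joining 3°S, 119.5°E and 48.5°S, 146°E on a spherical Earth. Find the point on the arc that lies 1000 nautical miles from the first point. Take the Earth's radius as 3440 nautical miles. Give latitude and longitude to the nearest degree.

Convert each endpoint to a unit vector on the sphere (x = cos φ cos λ, y = cos φ sin λ, z = sin φ).
The central angle between the endpoints is δ = arccos(p₁·p₂) ≈ 0.887 rad (50.8°). The total great-circle distance is δ·R ≈ 0.887 × 3440 ≈ 3053 nmi, so the target fraction is f = 1000/3053 ≈ 0.328.
Interpolate at f ≈ 0.328 with slerp weights a = sin((1−f)δ)/sin δ ≈ 0.725, b = sin(fδ)/sin δ ≈ 0.370.
p = a·p₁ + b·p₂ ≈ (-0.559, 0.767, -0.315); φ = arcsin(p_z) ≈ -18.35°, λ = atan2(p_y, p_x) ≈ 126.11°.

≈ 18°S, 126°E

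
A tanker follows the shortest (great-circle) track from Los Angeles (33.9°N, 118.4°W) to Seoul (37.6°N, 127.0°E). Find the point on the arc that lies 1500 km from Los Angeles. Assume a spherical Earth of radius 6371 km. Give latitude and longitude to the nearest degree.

≈ 43°N, 132°W

From cos δ = sin φ₁ sin φ₂ + cos φ₁ cos φ₂ cos Δλ, the central angle is δ ≈ 1.504 rad (86.2°). The total great-circle distance is δ·R ≈ 1.504 × 6371 ≈ 9583 km, so the target fraction is f = 1500/9583 ≈ 0.157.
Interpolate at f ≈ 0.157 with slerp weights a = sin((1−f)δ)/sin δ ≈ 0.957, b = sin(fδ)/sin δ ≈ 0.234.
p = a·p₁ + b·p₂ ≈ (-0.489, -0.551, 0.676); φ = arcsin(p_z) ≈ 42.56°, λ = atan2(p_y, p_x) ≈ -131.62°.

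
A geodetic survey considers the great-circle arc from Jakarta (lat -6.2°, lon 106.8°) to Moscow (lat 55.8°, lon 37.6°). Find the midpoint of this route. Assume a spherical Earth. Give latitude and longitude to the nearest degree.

Write both endpoints as unit vectors p₁, p₂ with components (cos φ cos λ, cos φ sin λ, sin φ).
The central angle between the endpoints is δ = arccos(p₁·p₂) ≈ 1.461 rad (83.7°).
Interpolate at f = 1/2 with slerp weights a = sin((1−f)δ)/sin δ ≈ 0.671, b = sin(fδ)/sin δ ≈ 0.671.
p = a·p₁ + b·p₂ ≈ (0.106, 0.869, 0.483); φ = arcsin(p_z) ≈ 28.87°, λ = atan2(p_y, p_x) ≈ 83.04°.

≈ lat 29°, lon 83°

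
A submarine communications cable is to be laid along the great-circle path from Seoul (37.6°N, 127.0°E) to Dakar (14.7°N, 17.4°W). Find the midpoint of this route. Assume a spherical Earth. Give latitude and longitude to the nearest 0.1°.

The haversine formula gives a central angle δ ≈ 2.058 rad (117.9°) between the endpoints.
Interpolate at f = 1/2 with slerp weights a = sin((1−f)δ)/sin δ ≈ 0.970, b = sin(fδ)/sin δ ≈ 0.970.
p = a·p₁ + b·p₂ ≈ (0.433, 0.333, 0.838); φ = arcsin(p_z) ≈ 56.90°, λ = atan2(p_y, p_x) ≈ 37.59°.

≈ (56.9°N, 37.6°E)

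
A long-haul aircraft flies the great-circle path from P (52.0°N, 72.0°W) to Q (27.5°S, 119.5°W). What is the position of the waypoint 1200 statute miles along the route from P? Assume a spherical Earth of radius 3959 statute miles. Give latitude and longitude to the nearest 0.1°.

≈ (37.8°N, 86.3°W)

Convert each endpoint to a unit vector on the sphere (x = cos φ cos λ, y = cos φ sin λ, z = sin φ).
The central angle between the endpoints is δ = arccos(p₁·p₂) ≈ 1.566 rad (89.7°). The total great-circle distance is δ·R ≈ 1.566 × 3959 ≈ 6199 mi, so the target fraction is f = 1200/6199 ≈ 0.194.
Interpolate at f ≈ 0.194 with slerp weights a = sin((1−f)δ)/sin δ ≈ 0.953, b = sin(fδ)/sin δ ≈ 0.298.
p = a·p₁ + b·p₂ ≈ (0.051, -0.788, 0.613); φ = arcsin(p_z) ≈ 37.81°, λ = atan2(p_y, p_x) ≈ -86.31°.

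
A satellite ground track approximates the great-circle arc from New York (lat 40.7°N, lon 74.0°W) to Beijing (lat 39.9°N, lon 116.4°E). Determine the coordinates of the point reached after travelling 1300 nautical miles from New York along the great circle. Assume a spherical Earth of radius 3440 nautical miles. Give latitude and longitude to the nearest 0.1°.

Write both endpoints as unit vectors p₁, p₂ with components (cos φ cos λ, cos φ sin λ, sin φ).
The central angle between the endpoints is δ = arccos(p₁·p₂) ≈ 1.725 rad (98.8°). The total great-circle distance is δ·R ≈ 1.725 × 3440 ≈ 5935 nmi, so the target fraction is f = 1300/5935 ≈ 0.219.
Interpolate at f ≈ 0.219 with slerp weights a = sin((1−f)δ)/sin δ ≈ 0.987, b = sin(fδ)/sin δ ≈ 0.373.
p = a·p₁ + b·p₂ ≈ (0.079, -0.463, 0.883); φ = arcsin(p_z) ≈ 62.01°, λ = atan2(p_y, p_x) ≈ -80.33°.

≈ lat 62.0°N, lon 80.3°W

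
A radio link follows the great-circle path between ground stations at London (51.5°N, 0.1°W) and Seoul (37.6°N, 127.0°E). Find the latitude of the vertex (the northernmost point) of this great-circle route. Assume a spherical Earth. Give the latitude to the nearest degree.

≈ 66°N

The great circle lies in the plane with unit normal n̂ = (p₁ × p₂)/|p₁ × p₂|.
Here n̂_z ≈ +0.400; the vertex latitude is φ_max = arccos|n̂_z| ≈ 66.4°.
Check via Clairaut: cos φ_max = |cos φ₁| · sin C = cos(51.5°)·sin(40.0°) ≈ 0.400, again giving ≈ 66.4°.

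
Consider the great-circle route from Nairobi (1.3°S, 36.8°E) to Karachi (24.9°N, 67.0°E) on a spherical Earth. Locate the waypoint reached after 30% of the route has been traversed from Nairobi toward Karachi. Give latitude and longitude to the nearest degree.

Convert each endpoint to a unit vector on the sphere (x = cos φ cos λ, y = cos φ sin λ, z = sin φ).
The central angle between the endpoints is δ = arccos(p₁·p₂) ≈ 0.685 rad (39.3°).
Interpolate at f = 0.30 with slerp weights a = sin((1−f)δ)/sin δ ≈ 0.729, b = sin(fδ)/sin δ ≈ 0.323.
p = a·p₁ + b·p₂ ≈ (0.698, 0.706, 0.119); φ = arcsin(p_z) ≈ 6.85°, λ = atan2(p_y, p_x) ≈ 45.32°.

≈ (7°N, 45°E)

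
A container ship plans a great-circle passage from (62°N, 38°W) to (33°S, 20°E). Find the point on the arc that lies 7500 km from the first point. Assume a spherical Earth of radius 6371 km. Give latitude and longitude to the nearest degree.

≈ (3°N, 5°E)

Write both endpoints as unit vectors p₁, p₂ with components (cos φ cos λ, cos φ sin λ, sin φ).
The central angle between the endpoints is δ = arccos(p₁·p₂) ≈ 1.847 rad (105.8°). The total great-circle distance is δ·R ≈ 1.847 × 6371 ≈ 11764 km, so the target fraction is f = 7500/11764 ≈ 0.638.
Interpolate at f ≈ 0.638 with slerp weights a = sin((1−f)δ)/sin δ ≈ 0.645, b = sin(fδ)/sin δ ≈ 0.960.
p = a·p₁ + b·p₂ ≈ (0.995, 0.089, 0.047); φ = arcsin(p_z) ≈ 2.67°, λ = atan2(p_y, p_x) ≈ 5.11°.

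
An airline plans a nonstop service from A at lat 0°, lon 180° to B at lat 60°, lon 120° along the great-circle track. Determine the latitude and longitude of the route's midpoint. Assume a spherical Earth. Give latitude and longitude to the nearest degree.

≈ lat 33°, lon 161°

Convert each endpoint to a unit vector on the sphere (x = cos φ cos λ, y = cos φ sin λ, z = sin φ).
The central angle between the endpoints is δ = arccos(p₁·p₂) ≈ 1.318 rad (75.5°).
Interpolate at f = 1/2 with slerp weights a = sin((1−f)δ)/sin δ ≈ 0.632, b = sin(fδ)/sin δ ≈ 0.632.
p = a·p₁ + b·p₂ ≈ (-0.791, 0.274, 0.548); φ = arcsin(p_z) ≈ 33.21°, λ = atan2(p_y, p_x) ≈ 160.89°.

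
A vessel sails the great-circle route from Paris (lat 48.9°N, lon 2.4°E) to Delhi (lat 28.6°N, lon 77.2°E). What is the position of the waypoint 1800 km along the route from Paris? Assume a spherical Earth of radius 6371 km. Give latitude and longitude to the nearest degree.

≈ lat 49°N, lon 27°E

The haversine formula gives a central angle δ ≈ 1.033 rad (59.2°) between the endpoints. The total great-circle distance is δ·R ≈ 1.033 × 6371 ≈ 6583 km, so the target fraction is f = 1800/6583 ≈ 0.273.
Interpolate at f ≈ 0.273 with slerp weights a = sin((1−f)δ)/sin δ ≈ 0.794, b = sin(fδ)/sin δ ≈ 0.325.
p = a·p₁ + b·p₂ ≈ (0.585, 0.300, 0.754); φ = arcsin(p_z) ≈ 48.92°, λ = atan2(p_y, p_x) ≈ 27.14°.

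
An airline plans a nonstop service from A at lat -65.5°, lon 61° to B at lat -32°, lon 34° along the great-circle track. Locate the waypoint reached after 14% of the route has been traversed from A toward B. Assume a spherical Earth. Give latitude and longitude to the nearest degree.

≈ lat -61°, lon 54°

Write both endpoints as unit vectors p₁, p₂ with components (cos φ cos λ, cos φ sin λ, sin φ).
The central angle between the endpoints is δ = arccos(p₁·p₂) ≈ 0.651 rad (37.3°).
Interpolate at f = 0.14 with slerp weights a = sin((1−f)δ)/sin δ ≈ 0.876, b = sin(fδ)/sin δ ≈ 0.150.
p = a·p₁ + b·p₂ ≈ (0.282, 0.389, -0.877); φ = arcsin(p_z) ≈ -61.29°, λ = atan2(p_y, p_x) ≈ 54.09°.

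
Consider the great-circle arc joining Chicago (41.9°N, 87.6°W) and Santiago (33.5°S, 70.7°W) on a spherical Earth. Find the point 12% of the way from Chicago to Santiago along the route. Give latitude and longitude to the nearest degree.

From cos δ = sin φ₁ sin φ₂ + cos φ₁ cos φ₂ cos Δλ, the central angle is δ ≈ 1.344 rad (77.0°).
Interpolate at f = 0.12 with slerp weights a = sin((1−f)δ)/sin δ ≈ 0.950, b = sin(fδ)/sin δ ≈ 0.165.
p = a·p₁ + b·p₂ ≈ (0.075, -0.836, 0.543); φ = arcsin(p_z) ≈ 32.92°, λ = atan2(p_y, p_x) ≈ -84.87°.

≈ 33°N, 85°W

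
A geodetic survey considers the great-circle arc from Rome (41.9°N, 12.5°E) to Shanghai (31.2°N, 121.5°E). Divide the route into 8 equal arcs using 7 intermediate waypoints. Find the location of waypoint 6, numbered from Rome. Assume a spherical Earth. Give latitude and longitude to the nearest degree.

Write both endpoints as unit vectors p₁, p₂ with components (cos φ cos λ, cos φ sin λ, sin φ).
The central angle between the endpoints is δ = arccos(p₁·p₂) ≈ 1.432 rad (82.0°).
Interpolate at f = 6/8 with slerp weights a = sin((1−f)δ)/sin δ ≈ 0.354, b = sin(fδ)/sin δ ≈ 0.888.
p = a·p₁ + b·p₂ ≈ (-0.140, 0.704, 0.696); φ = arcsin(p_z) ≈ 44.11°, λ = atan2(p_y, p_x) ≈ 101.21°.

≈ 44°N, 101°E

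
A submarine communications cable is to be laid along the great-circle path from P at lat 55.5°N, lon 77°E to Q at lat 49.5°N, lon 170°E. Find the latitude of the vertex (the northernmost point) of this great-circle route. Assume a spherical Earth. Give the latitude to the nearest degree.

The great circle lies in the plane with unit normal n̂ = (p₁ × p₂)/|p₁ × p₂|.
Here n̂_z ≈ +0.462; the vertex latitude is φ_max = arccos|n̂_z| ≈ 62.5°.
Check via Clairaut: cos φ_max = |cos φ₁| · sin C = cos(55.5°)·sin(54.7°) ≈ 0.462, again giving ≈ 62.5°.

≈ 62°N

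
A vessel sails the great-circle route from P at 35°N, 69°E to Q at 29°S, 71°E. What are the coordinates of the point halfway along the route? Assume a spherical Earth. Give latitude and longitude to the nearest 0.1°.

≈ 3.0°N, 70.0°E

Write both endpoints as unit vectors p₁, p₂ with components (cos φ cos λ, cos φ sin λ, sin φ).
The central angle between the endpoints is δ = arccos(p₁·p₂) ≈ 1.117 rad (64.0°).
Interpolate at f = 1/2 with slerp weights a = sin((1−f)δ)/sin δ ≈ 0.590, b = sin(fδ)/sin δ ≈ 0.590.
p = a·p₁ + b·p₂ ≈ (0.341, 0.939, 0.052); φ = arcsin(p_z) ≈ 3.00°, λ = atan2(p_y, p_x) ≈ 70.03°.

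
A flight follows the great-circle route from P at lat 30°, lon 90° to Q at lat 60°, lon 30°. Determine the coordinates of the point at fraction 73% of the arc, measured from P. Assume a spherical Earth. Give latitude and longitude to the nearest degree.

From cos δ = sin φ₁ sin φ₂ + cos φ₁ cos φ₂ cos Δλ, the central angle is δ ≈ 0.864 rad (49.5°).
Interpolate at f = 0.73 with slerp weights a = sin((1−f)δ)/sin δ ≈ 0.304, b = sin(fδ)/sin δ ≈ 0.775.
p = a·p₁ + b·p₂ ≈ (0.336, 0.457, 0.824); φ = arcsin(p_z) ≈ 55.44°, λ = atan2(p_y, p_x) ≈ 53.70°.

≈ lat 55°, lon 54°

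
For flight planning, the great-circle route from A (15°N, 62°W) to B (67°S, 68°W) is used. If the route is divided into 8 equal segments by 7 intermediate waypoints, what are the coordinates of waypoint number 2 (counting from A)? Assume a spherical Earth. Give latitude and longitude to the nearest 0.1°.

Convert each endpoint to a unit vector on the sphere (x = cos φ cos λ, y = cos φ sin λ, z = sin φ).
The central angle between the endpoints is δ = arccos(p₁·p₂) ≈ 1.433 rad (82.1°).
Interpolate at f = 2/8 with slerp weights a = sin((1−f)δ)/sin δ ≈ 0.888, b = sin(fδ)/sin δ ≈ 0.354.
p = a·p₁ + b·p₂ ≈ (0.454, -0.886, -0.096); φ = arcsin(p_z) ≈ -5.51°, λ = atan2(p_y, p_x) ≈ -62.83°.

≈ (5.5°S, 62.8°W)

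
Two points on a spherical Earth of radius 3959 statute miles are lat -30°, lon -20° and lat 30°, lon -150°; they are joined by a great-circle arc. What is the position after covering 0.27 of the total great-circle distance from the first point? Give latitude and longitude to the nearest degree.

≈ lat -16°, lon -58°

From cos δ = sin φ₁ sin φ₂ + cos φ₁ cos φ₂ cos Δλ, the central angle is δ ≈ 2.392 rad (137.1°).
Interpolate at f = 0.27 with slerp weights a = sin((1−f)δ)/sin δ ≈ 1.445, b = sin(fδ)/sin δ ≈ 0.884.
p = a·p₁ + b·p₂ ≈ (0.514, -0.811, -0.281); φ = arcsin(p_z) ≈ -16.32°, λ = atan2(p_y, p_x) ≈ -57.65°.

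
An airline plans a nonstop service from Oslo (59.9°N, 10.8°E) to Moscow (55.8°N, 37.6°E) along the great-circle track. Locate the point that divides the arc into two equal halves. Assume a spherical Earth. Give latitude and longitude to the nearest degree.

≈ (59°N, 25°E)

From cos δ = sin φ₁ sin φ₂ + cos φ₁ cos φ₂ cos Δλ, the central angle is δ ≈ 0.257 rad (14.7°).
Interpolate at f = 1/2 with slerp weights a = sin((1−f)δ)/sin δ ≈ 0.504, b = sin(fδ)/sin δ ≈ 0.504.
p = a·p₁ + b·p₂ ≈ (0.473, 0.220, 0.853); φ = arcsin(p_z) ≈ 58.56°, λ = atan2(p_y, p_x) ≈ 24.98°.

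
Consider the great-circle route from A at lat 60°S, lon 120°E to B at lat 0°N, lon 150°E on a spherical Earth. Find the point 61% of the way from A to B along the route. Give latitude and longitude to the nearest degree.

≈ lat 24°S, lon 143°E

The haversine formula gives a central angle δ ≈ 1.123 rad (64.3°) between the endpoints.
Interpolate at f = 0.61 with slerp weights a = sin((1−f)δ)/sin δ ≈ 0.470, b = sin(fδ)/sin δ ≈ 0.702.
p = a·p₁ + b·p₂ ≈ (-0.725, 0.555, -0.407); φ = arcsin(p_z) ≈ -24.04°, λ = atan2(p_y, p_x) ≈ 142.60°.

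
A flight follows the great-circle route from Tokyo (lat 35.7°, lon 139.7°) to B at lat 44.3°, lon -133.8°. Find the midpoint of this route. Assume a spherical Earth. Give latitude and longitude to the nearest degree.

≈ lat 49°, lon 180°

Write both endpoints as unit vectors p₁, p₂ with components (cos φ cos λ, cos φ sin λ, sin φ).
The central angle between the endpoints is δ = arccos(p₁·p₂) ≈ 1.112 rad (63.7°).
Interpolate at f = 1/2 with slerp weights a = sin((1−f)δ)/sin δ ≈ 0.589, b = sin(fδ)/sin δ ≈ 0.589.
p = a·p₁ + b·p₂ ≈ (-0.656, 0.005, 0.755); φ = arcsin(p_z) ≈ 48.99°, λ = atan2(p_y, p_x) ≈ 179.55°.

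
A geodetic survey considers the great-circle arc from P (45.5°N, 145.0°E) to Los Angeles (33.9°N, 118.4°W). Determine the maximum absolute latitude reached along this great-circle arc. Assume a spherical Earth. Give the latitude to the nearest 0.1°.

≈ 52.2°N

The great circle lies in the plane with unit normal n̂ = (p₁ × p₂)/|p₁ × p₂|.
Here n̂_z ≈ +0.612; the vertex latitude is φ_max = arccos|n̂_z| ≈ 52.2°.
Check via Clairaut: cos φ_max = |cos φ₁| · sin C = cos(45.5°)·sin(60.9°) ≈ 0.612, again giving ≈ 52.2°.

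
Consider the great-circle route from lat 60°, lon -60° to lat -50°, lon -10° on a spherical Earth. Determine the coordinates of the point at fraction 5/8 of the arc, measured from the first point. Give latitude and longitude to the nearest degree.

Write both endpoints as unit vectors p₁, p₂ with components (cos φ cos λ, cos φ sin λ, sin φ).
The central angle between the endpoints is δ = arccos(p₁·p₂) ≈ 2.045 rad (117.2°).
Interpolate at f = 5/8 with slerp weights a = sin((1−f)δ)/sin δ ≈ 0.780, b = sin(fδ)/sin δ ≈ 1.076.
p = a·p₁ + b·p₂ ≈ (0.876, -0.458, -0.149); φ = arcsin(p_z) ≈ -8.57°, λ = atan2(p_y, p_x) ≈ -27.59°.

≈ lat -9°, lon -28°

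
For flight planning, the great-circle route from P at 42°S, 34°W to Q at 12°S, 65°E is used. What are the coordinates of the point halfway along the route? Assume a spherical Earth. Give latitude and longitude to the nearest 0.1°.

≈ 37.8°S, 24.6°E

Write both endpoints as unit vectors p₁, p₂ with components (cos φ cos λ, cos φ sin λ, sin φ).
The central angle between the endpoints is δ = arccos(p₁·p₂) ≈ 1.545 rad (88.5°).
Interpolate at f = 1/2 with slerp weights a = sin((1−f)δ)/sin δ ≈ 0.698, b = sin(fδ)/sin δ ≈ 0.698.
p = a·p₁ + b·p₂ ≈ (0.719, 0.329, -0.612); φ = arcsin(p_z) ≈ -37.77°, λ = atan2(p_y, p_x) ≈ 24.58°.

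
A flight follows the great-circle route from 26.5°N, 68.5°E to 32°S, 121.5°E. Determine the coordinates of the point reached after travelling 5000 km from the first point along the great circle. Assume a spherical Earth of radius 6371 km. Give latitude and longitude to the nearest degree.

The haversine formula gives a central angle δ ≈ 1.349 rad (77.3°) between the endpoints. The total great-circle distance is δ·R ≈ 1.349 × 6371 ≈ 8592 km, so the target fraction is f = 5000/8592 ≈ 0.582.
Interpolate at f ≈ 0.582 with slerp weights a = sin((1−f)δ)/sin δ ≈ 0.548, b = sin(fδ)/sin δ ≈ 0.724.
p = a·p₁ + b·p₂ ≈ (-0.141, 0.980, -0.139); φ = arcsin(p_z) ≈ -8.02°, λ = atan2(p_y, p_x) ≈ 98.20°.

≈ 8°S, 98°E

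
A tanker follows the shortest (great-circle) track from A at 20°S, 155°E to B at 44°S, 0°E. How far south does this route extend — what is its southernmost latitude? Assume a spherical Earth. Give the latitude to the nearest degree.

≈ 72°S

The great circle lies in the plane with unit normal n̂ = (p₁ × p₂)/|p₁ × p₂|.
Here n̂_z ≈ -0.308; the vertex latitude is φ_max = arccos|n̂_z| ≈ 72.1°.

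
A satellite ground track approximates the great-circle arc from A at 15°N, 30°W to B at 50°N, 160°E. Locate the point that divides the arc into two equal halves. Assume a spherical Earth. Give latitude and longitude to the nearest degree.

≈ 71°N, 49°W

Write both endpoints as unit vectors p₁, p₂ with components (cos φ cos λ, cos φ sin λ, sin φ).
The central angle between the endpoints is δ = arccos(p₁·p₂) ≈ 1.997 rad (114.4°).
Interpolate at f = 1/2 with slerp weights a = sin((1−f)δ)/sin δ ≈ 0.923, b = sin(fδ)/sin δ ≈ 0.923.
p = a·p₁ + b·p₂ ≈ (0.215, -0.243, 0.946); φ = arcsin(p_z) ≈ 71.09°, λ = atan2(p_y, p_x) ≈ -48.54°.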